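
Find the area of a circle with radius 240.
Area = pi * r²
Area = pi * 240²
Area = pi * 57600
Area = 180955.74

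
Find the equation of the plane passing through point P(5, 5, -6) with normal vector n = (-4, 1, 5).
d = n·P = (-4)(5) + (1)(5) + (5)(-6) = -45
Plane: -4x + y + 5z = -45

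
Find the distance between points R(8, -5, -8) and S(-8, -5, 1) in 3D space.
d = √[(-16)² + (0)² + (9)²] = √337 = 18.36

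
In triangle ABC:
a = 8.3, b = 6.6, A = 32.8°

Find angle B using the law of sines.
sin(B)/b = sin(A)/a
sin(B) = b·sin(A)/a = 6.6·sin(32.8°)/8.3 = 0.430756
B = arcsin(0.430756) = 25.52°  (b ≤ a, so B ≤ A and the acute solution is unique)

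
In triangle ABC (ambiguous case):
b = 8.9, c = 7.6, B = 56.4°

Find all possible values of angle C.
sin(C)/c = sin(B)/b  →  sin(C) = c·sin(B)/b = 7.6·sin(56.4°)/8.9 = 0.711259
C₁ = arcsin(0.711259) = 45.34°,  C₂ = 180° - C₁ = 134.66°
Check C₂: A = 180° - 56.4° - 134.66° = -11.06° ≤ 0, rejected
C = 45.34° (one solution)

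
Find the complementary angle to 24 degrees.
Complementary angles sum to 90 degrees.
Other angle = 90 - 24
Other angle = 66 degrees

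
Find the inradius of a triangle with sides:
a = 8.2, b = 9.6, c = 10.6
s = (a+b+c)/2 = (8.2+9.6+10.6)/2 = 14.2
Area = √(s(s-a)(s-b)(s-c)) = √(14.2·6·4.6·3.6) = 37.5621
r = Area/s = 37.5621/14.2 = 2.645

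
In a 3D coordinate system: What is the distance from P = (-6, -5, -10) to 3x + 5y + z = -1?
d = |3(-6) + 5(-5) + 1(-10) - (-1)| / √(3² + 5² + 1²) = 52/√35 = 8.79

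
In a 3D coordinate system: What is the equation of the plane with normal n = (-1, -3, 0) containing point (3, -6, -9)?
d = n·P = (-1)(3) + (-3)(-6) + (0)(-9) = 15
Plane: -x - 3y = 15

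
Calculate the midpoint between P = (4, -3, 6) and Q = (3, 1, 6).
Midpoint = ((4+3)/2, (-3+1)/2, (6+6)/2) = (3.5, -1, 6)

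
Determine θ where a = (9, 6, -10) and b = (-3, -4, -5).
a·b = -1, |a|² = 217, |b|² = 50
cos θ = -1/√10850 ≈ -0.0096
θ ≈ 90.55°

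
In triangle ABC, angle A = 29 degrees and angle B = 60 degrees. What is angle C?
Sum of angles in a triangle = 180 degrees
Third angle = 180 - 29 - 60
Third angle = 91 degrees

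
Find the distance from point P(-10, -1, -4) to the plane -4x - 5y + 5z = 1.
d = |(-4)(-10) + (-5)(-1) + 5(-4) - (1)| / √((-4)² + (-5)² + 5²) = 24/√66 = 2.954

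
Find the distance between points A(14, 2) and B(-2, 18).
Using the distance formula: d = sqrt((x₂-x₁)² + (y₂-y₁)²)
dx = (-2) - 14 = -16
dy = 18 - 2 = 16
d = sqrt((-16)² + 16²) = sqrt(256 + 256) = sqrt(512) = 22.63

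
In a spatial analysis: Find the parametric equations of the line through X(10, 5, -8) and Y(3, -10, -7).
Direction vector d = Y - X = (-7, -15, 1)
x = 10 - 7t, y = 5 - 15t, z = -8 + t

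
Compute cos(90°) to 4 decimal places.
cos(90 degrees) = 0
Decimal approximation: 0.0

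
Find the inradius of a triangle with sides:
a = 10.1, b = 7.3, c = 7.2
s = (a+b+c)/2 = (10.1+7.3+7.2)/2 = 12.3
Area = √(s(s-a)(s-b)(s-c)) = √(12.3·2.2·5·5.1) = 26.2684
r = Area/s = 26.2684/12.3 = 2.136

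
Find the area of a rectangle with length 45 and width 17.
Area = length * width
Area = 45 * 17
Area = 765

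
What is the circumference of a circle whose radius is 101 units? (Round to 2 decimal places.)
Circumference = 2 * pi * r
Circumference = 2 * pi * 101
Circumference = 634.60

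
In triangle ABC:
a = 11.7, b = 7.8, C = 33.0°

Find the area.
Using A = ½ab·sin(C):
A = ½·11.7·7.8·sin(33.0°) = ½·91.26·0.544639 = 24.85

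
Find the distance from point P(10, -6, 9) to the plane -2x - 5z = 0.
d = |(-2)(10) + 0(-6) + (-5)(9) - (0)| / √((-2)² + 0² + (-5)²) = 65/√29 = 12.07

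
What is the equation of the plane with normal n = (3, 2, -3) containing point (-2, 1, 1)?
d = n·P = (3)(-2) + (2)(1) + (-3)(1) = -7
Plane: 3x + 2y - 3z = -7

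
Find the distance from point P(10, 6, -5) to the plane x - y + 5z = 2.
d = |1(10) + (-1)(6) + 5(-5) - (2)| / √(1² + (-1)² + 5²) = 23/√27 = 4.426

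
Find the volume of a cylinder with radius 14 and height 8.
Volume = pi * r² * h
Volume = pi * 14² * 8
Volume = pi * 196 * 8
Volume = pi * 1568
Volume = 4926.02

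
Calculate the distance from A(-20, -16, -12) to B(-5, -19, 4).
d = √[(15)² + (-3)² + (16)²] = √490 = 22.14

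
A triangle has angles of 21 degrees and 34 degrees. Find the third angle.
Sum of angles in a triangle = 180 degrees
Third angle = 180 - 21 - 34
Third angle = 125 degrees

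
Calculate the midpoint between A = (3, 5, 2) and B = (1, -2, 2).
Midpoint = ((3+1)/2, (5-2)/2, (2+2)/2) = (2, 1.5, 2)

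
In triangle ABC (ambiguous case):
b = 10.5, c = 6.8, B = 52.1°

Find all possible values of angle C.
sin(C)/c = sin(B)/b  →  sin(C) = c·sin(B)/b = 6.8·sin(52.1°)/10.5 = 0.511026
C₁ = arcsin(0.511026) = 30.73°,  C₂ = 180° - C₁ = 149.27°
Check C₂: A = 180° - 52.1° - 149.27° = -21.37° ≤ 0, rejected
C = 30.73° (one solution)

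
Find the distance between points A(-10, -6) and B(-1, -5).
Using the distance formula: d = sqrt((x₂-x₁)² + (y₂-y₁)²)
dx = (-1) - (-10) = 9
dy = (-5) - (-6) = 1
d = sqrt(9² + 1²) = sqrt(81 + 1) = sqrt(82) = 9.06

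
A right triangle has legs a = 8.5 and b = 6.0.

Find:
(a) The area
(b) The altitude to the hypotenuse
(a) Area = ½ab = ½·8.5·6.0 = 25.5
(b) Hypotenuse c = √(8.5² + 6.0²) = √108.25 = 10.4043
    Area = ½·c·h_c  →  h_c = 2·Area/c = 2·25.5/10.4043 = 4.902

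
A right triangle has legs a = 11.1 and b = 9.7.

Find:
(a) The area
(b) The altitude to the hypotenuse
(a) Area = ½ab = ½·11.1·9.7 = 53.835
(b) Hypotenuse c = √(11.1² + 9.7²) = √217.3 = 14.7411
    Area = ½·c·h_c  →  h_c = 2·Area/c = 2·53.835/14.7411 = 7.304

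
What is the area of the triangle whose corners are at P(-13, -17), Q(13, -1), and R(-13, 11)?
Using the coordinate formula: Area = (1/2)|x₁(y₂-y₃) + x₂(y₃-y₁) + x₃(y₁-y₂)|
Area = (1/2)|(-13)((-1)-11) + 13(11-(-17)) + (-13)((-17)-(-1))|
Area = (1/2)|(-13)*(-12) + 13*28 + (-13)*(-16)|
Area = (1/2)|156 + 364 + 208|
Area = (1/2)*728 = 364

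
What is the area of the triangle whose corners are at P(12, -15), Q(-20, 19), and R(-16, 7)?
Using the coordinate formula: Area = (1/2)|x₁(y₂-y₃) + x₂(y₃-y₁) + x₃(y₁-y₂)|
Area = (1/2)|12(19-7) + (-20)(7-(-15)) + (-16)((-15)-19)|
Area = (1/2)|12*12 + (-20)*22 + (-16)*(-34)|
Area = (1/2)|144 + (-440) + 544|
Area = (1/2)*248 = 124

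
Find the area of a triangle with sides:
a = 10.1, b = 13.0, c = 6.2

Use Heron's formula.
s = (a+b+c)/2 = (10.1+13.0+6.2)/2 = 14.65
A = √(s(s-a)(s-b)(s-c)) = √(14.65·4.55·1.65·8.45)
A = √929.372 = 30.49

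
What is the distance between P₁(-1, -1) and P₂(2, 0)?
Using the distance formula: d = sqrt((x₂-x₁)² + (y₂-y₁)²)
dx = 2 - (-1) = 3
dy = 0 - (-1) = 1
d = sqrt(3² + 1²) = sqrt(9 + 1) = sqrt(10) = 3.16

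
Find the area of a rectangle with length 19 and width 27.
Area = length * width
Area = 19 * 27
Area = 513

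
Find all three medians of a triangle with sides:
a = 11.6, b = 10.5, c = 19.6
Using m_x = ½√(2y² + 2z² - x²):
m_a = ½√(2·10.5² + 2·19.6² - 11.6²) = ½√854.26 = 14.61
m_b = ½√(2·11.6² + 2·19.6² - 10.5²) = ½√927.19 = 15.22
m_c = ½√(2·11.6² + 2·10.5² - 19.6²) = ½√105.46 = 5.135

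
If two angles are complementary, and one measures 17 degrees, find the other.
Complementary angles sum to 90 degrees.
Other angle = 90 - 17
Other angle = 73 degrees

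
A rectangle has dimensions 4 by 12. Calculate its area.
Area = length * width
Area = 4 * 12
Area = 48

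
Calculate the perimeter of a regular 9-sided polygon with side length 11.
Perimeter = number of sides * side length
Perimeter = 9 * 11
Perimeter = 99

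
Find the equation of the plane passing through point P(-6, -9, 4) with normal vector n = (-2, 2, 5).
d = n·P = (-2)(-6) + (2)(-9) + (5)(4) = 14
Plane: -2x + 2y + 5z = 14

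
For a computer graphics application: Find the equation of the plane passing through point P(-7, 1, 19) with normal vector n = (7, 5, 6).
d = n·P = (7)(-7) + (5)(1) + (6)(19) = 70
Plane: 7x + 5y + 6z = 70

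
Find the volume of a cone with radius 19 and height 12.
Volume = (1/3) * pi * r² * h
Volume = (1/3) * pi * 19² * 12
Volume = (1/3) * pi * 361 * 12
Volume = (1/3) * pi * 4332
Volume = 4536.46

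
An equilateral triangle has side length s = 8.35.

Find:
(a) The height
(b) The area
(a) Height h = s·√3/2 = 8.35·√3/2 = 7.231
(b) Area = (√3/4)·s² = (√3/4)·8.35² = (√3/4)·69.7225 = 30.19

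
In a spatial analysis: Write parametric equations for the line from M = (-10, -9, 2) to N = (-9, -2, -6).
Direction vector d = N - M = (1, 7, -8)
x = -10 + t, y = -9 + 7t, z = 2 - 8t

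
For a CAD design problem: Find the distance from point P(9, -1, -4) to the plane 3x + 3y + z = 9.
d = |3(9) + 3(-1) + 1(-4) - (9)| / √(3² + 3² + 1²) = 11/√19 = 2.524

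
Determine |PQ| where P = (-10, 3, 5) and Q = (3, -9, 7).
d = √[(13)² + (-12)² + (2)²] = √317 = 17.8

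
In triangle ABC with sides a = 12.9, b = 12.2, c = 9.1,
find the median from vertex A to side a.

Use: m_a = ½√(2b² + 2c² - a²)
m_a = ½√(2·12.2² + 2·9.1² - 12.9²)
m_a = ½√(297.68 + 165.62 - 166.41) = ½√296.89 = 8.615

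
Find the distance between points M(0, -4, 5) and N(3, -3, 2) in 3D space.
d = √[(3)² + (1)² + (-3)²] = √19 = 4.359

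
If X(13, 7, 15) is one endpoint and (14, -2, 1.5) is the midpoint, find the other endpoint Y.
Y = (2×14 - 13, 2×(-2) - 7, 2×1.5 - 15) = (15, -11, -12)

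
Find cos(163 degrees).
cos(163 degrees) = -0.9563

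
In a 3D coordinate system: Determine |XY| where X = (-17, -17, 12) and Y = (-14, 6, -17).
d = √[(3)² + (23)² + (-29)²] = √1379 = 37.13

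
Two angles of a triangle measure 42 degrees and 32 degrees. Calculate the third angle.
Sum of angles in a triangle = 180 degrees
Third angle = 180 - 42 - 32
Third angle = 106 degrees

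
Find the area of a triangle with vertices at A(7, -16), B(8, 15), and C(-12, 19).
Using the coordinate formula: Area = (1/2)|x₁(y₂-y₃) + x₂(y₃-y₁) + x₃(y₁-y₂)|
Area = (1/2)|7(15-19) + 8(19-(-16)) + (-12)((-16)-15)|
Area = (1/2)|7*(-4) + 8*35 + (-12)*(-31)|
Area = (1/2)|(-28) + 280 + 372|
Area = (1/2)*624 = 312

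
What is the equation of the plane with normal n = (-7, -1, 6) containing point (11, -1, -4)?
d = n·P = (-7)(11) + (-1)(-1) + (6)(-4) = -100
Plane: -7x - y + 6z = -100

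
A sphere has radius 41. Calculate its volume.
Volume = (4/3) * pi * r³
Volume = (4/3) * pi * 41³
Volume = (4/3) * pi * 68921
Volume = 288695.61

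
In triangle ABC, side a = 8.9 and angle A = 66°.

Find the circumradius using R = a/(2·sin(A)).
R = a/(2·sin(A)) = 8.9/(2·sin(66°))
R = 8.9/(2·0.913545) = 8.9/1.827091 = 4.871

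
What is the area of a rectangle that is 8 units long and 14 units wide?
Area = length * width
Area = 8 * 14
Area = 112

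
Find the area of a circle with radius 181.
Area = pi * r²
Area = pi * 181²
Area = pi * 32761
Area = 102921.72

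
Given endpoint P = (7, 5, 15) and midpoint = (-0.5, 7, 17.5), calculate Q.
Q = (2×(-0.5) - 7, 2×7 - 5, 2×17.5 - 15) = (-8, 9, 20)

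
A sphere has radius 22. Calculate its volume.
Volume = (4/3) * pi * r³
Volume = (4/3) * pi * 22³
Volume = (4/3) * pi * 10648
Volume = 44602.24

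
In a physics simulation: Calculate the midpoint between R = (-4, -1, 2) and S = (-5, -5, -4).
Midpoint = ((-4-5)/2, (-1-5)/2, (2-4)/2) = (-4.5, -3, -1)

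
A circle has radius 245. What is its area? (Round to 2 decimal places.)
Area = pi * r²
Area = pi * 245²
Area = pi * 60025
Area = 188574.10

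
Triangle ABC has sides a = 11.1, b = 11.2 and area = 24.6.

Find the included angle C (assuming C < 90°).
Area = ½ab·sin(C)  →  sin(C) = 2·Area/(ab)
sin(C) = 2·24.6/(11.1·11.2) = 0.395753
C = arcsin(0.395753) = 23.31°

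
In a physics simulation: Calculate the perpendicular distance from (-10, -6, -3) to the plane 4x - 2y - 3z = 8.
d = |4(-10) + (-2)(-6) + (-3)(-3) - (8)| / √(4² + (-2)² + (-3)²) = 27/√29 = 5.014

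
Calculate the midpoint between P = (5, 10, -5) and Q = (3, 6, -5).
Midpoint = ((5+3)/2, (10+6)/2, (-5-5)/2) = (4, 8, -5)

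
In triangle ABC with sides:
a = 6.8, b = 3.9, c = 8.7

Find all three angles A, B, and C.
By the law of cosines:
cos(A) = (b² + c² - a²)/(2bc) = 0.658120  →  A = 48.84°
cos(B) = (a² + c² - b²)/(2ac) = 0.901961  →  B = 25.58°
cos(C) = (a² + b² - c²)/(2ab) = -0.268477  →  C = 105.6°
Check: A + B + C = 180.0° ✓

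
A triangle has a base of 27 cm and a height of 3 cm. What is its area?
Area = (1/2) * base * height
Area = (1/2) * 27 * 3
Area = 40.50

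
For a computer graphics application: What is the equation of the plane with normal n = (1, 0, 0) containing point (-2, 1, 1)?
d = n·P = (1)(-2) + (0)(1) + (0)(1) = -2
Plane: x = -2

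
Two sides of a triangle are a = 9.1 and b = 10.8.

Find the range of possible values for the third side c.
By the triangle inequality: |a - b| < c < a + b
|9.1 - 10.8| < c < 9.1 + 10.8
1.7 < c < 19.9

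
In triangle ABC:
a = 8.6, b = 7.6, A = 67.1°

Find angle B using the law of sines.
sin(B)/b = sin(A)/a
sin(B) = b·sin(A)/a = 7.6·sin(67.1°)/8.6 = 0.814071
B = arcsin(0.814071) = 54.5°  (b ≤ a, so B ≤ A and the acute solution is unique)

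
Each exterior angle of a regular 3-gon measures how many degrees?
Exterior angle of a regular n-gon = 360/n
Exterior angle = 360/3
Exterior angle = 120 degrees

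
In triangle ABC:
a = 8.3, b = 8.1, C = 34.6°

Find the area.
Using A = ½ab·sin(C):
A = ½·8.3·8.1·sin(34.6°) = ½·67.23·0.567844 = 19.09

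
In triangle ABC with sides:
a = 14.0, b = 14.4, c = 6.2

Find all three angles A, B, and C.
By the law of cosines:
cos(A) = (b² + c² - a²)/(2bc) = 0.278898  →  A = 73.81°
cos(B) = (a² + c² - b²)/(2ac) = 0.155991  →  B = 81.03°
cos(C) = (a² + b² - c²)/(2ab) = 0.905060  →  C = 25.17°
Check: A + B + C = 180.0° ✓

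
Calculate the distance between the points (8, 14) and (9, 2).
Using the distance formula: d = sqrt((x₂-x₁)² + (y₂-y₁)²)
dx = 9 - 8 = 1
dy = 2 - 14 = -12
d = sqrt(1² + (-12)²) = sqrt(1 + 144) = sqrt(145) = 12.04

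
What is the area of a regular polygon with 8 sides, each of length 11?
For a regular 8-gon with side length s = 11:
Apothem a = s / (2*tan(pi/8)) = 11 / (2*tan(pi/8)) ≈ 13.2782
Perimeter P = 8 * 11 = 88
Area = (1/2) * P * a = (1/2) * 88 * 13.2782 = 584.24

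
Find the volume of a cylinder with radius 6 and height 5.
Volume = pi * r² * h
Volume = pi * 6² * 5
Volume = pi * 36 * 5
Volume = pi * 180
Volume = 565.49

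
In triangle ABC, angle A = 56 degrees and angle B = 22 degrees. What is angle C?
Sum of angles in a triangle = 180 degrees
Third angle = 180 - 56 - 22
Third angle = 102 degrees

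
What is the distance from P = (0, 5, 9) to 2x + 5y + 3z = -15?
d = |2(0) + 5(5) + 3(9) - (-15)| / √(2² + 5² + 3²) = 67/√38 = 10.87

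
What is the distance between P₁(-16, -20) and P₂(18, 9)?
Using the distance formula: d = sqrt((x₂-x₁)² + (y₂-y₁)²)
dx = 18 - (-16) = 34
dy = 9 - (-20) = 29
d = sqrt(34² + 29²) = sqrt(1156 + 841) = sqrt(1997) = 44.69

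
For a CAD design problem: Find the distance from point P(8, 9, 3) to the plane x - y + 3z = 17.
d = |1(8) + (-1)(9) + 3(3) - (17)| / √(1² + (-1)² + 3²) = 9/√11 = 2.714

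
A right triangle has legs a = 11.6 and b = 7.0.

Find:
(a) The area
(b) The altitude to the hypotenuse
(a) Area = ½ab = ½·11.6·7.0 = 40.6
(b) Hypotenuse c = √(11.6² + 7.0²) = √183.56 = 13.5484
    Area = ½·c·h_c  →  h_c = 2·Area/c = 2·40.6/13.5484 = 5.993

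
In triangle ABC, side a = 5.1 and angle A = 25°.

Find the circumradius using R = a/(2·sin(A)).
R = a/(2·sin(A)) = 5.1/(2·sin(25°))
R = 5.1/(2·0.422618) = 5.1/0.845237 = 6.034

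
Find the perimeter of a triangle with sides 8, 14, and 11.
Perimeter = sum of all sides
Perimeter = 8 + 14 + 11
Perimeter = 33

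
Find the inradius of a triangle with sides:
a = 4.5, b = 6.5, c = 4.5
s = (a+b+c)/2 = (4.5+6.5+4.5)/2 = 7.75
Area = √(s(s-a)(s-b)(s-c)) = √(7.75·3.25·1.25·3.25) = 10.1155
r = Area/s = 10.1155/7.75 = 1.305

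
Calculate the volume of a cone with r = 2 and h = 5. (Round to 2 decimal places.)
Volume = (1/3) * pi * r² * h
Volume = (1/3) * pi * 2² * 5
Volume = (1/3) * pi * 4 * 5
Volume = (1/3) * pi * 20
Volume = 20.94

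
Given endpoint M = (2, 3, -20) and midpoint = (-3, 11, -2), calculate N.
N = (2×(-3) - 2, 2×11 - 3, 2×(-2) - (-20)) = (-8, 19, 16)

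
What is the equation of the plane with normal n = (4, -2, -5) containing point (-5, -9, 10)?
d = n·P = (4)(-5) + (-2)(-9) + (-5)(10) = -52
Plane: 4x - 2y - 5z = -52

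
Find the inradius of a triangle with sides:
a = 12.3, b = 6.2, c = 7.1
s = (a+b+c)/2 = (12.3+6.2+7.1)/2 = 12.8
Area = √(s(s-a)(s-b)(s-c)) = √(12.8·0.5·6.6·5.7) = 15.5167
r = Area/s = 15.5167/12.8 = 1.212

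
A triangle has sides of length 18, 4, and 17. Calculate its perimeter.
Perimeter = sum of all sides
Perimeter = 18 + 4 + 17
Perimeter = 39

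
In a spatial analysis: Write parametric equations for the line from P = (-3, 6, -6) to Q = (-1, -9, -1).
Direction vector d = Q - P = (2, -15, 5)
x = -3 + 2t, y = 6 - 15t, z = -6 + 5t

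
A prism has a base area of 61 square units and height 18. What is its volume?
Volume = base area * height
Volume = 61 * 18
Volume = 1098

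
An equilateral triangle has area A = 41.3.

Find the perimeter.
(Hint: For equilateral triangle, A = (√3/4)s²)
A = (√3/4)s²  →  s² = 4A/√3 = 4·41.3/√3 = 95.3783
s = 9.76618
Perimeter = 3s = 29.3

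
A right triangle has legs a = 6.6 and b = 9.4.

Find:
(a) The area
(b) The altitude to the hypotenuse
(a) Area = ½ab = ½·6.6·9.4 = 31.02
(b) Hypotenuse c = √(6.6² + 9.4²) = √131.92 = 11.4856
    Area = ½·c·h_c  →  h_c = 2·Area/c = 2·31.02/11.4856 = 5.402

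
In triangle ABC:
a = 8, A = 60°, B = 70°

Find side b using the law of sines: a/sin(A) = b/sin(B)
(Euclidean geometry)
b = a·sin(B)/sin(A) = 8·sin(70°)/sin(60°)
b = 8·0.939693/0.866025 = 8.681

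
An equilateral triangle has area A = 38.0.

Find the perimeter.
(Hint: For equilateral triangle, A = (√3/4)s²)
A = (√3/4)s²  →  s² = 4A/√3 = 4·38.0/√3 = 87.7572
s = 9.36788
Perimeter = 3s = 28.1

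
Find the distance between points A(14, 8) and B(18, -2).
Using the distance formula: d = sqrt((x₂-x₁)² + (y₂-y₁)²)
dx = 18 - 14 = 4
dy = (-2) - 8 = -10
d = sqrt(4² + (-10)²) = sqrt(16 + 100) = sqrt(116) = 10.77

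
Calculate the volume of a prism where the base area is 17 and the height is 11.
Volume = base area * height
Volume = 17 * 11
Volume = 187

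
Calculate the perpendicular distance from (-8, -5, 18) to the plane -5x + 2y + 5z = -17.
d = |(-5)(-8) + 2(-5) + 5(18) - (-17)| / √((-5)² + 2² + 5²) = 137/√54 = 18.64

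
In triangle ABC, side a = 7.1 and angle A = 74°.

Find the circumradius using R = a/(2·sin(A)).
R = a/(2·sin(A)) = 7.1/(2·sin(74°))
R = 7.1/(2·0.961262) = 7.1/1.922523 = 3.693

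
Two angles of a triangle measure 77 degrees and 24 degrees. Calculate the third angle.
Sum of angles in a triangle = 180 degrees
Third angle = 180 - 77 - 24
Third angle = 79 degrees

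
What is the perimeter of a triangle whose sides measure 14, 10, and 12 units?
Perimeter = sum of all sides
Perimeter = 14 + 10 + 12
Perimeter = 36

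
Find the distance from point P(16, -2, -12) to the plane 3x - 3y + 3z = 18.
d = |3(16) + (-3)(-2) + 3(-12) - (18)| / √(3² + (-3)² + 3²) = 0/√27 = 0.0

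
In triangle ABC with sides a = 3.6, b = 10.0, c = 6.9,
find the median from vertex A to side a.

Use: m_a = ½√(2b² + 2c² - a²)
m_a = ½√(2·10.0² + 2·6.9² - 3.6²)
m_a = ½√(200 + 95.22 - 12.96) = ½√282.26 = 8.4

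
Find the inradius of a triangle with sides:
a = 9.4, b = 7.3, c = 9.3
s = (a+b+c)/2 = (9.4+7.3+9.3)/2 = 13
Area = √(s(s-a)(s-b)(s-c)) = √(13·3.6·5.7·3.7) = 31.4167
r = Area/s = 31.4167/13 = 2.417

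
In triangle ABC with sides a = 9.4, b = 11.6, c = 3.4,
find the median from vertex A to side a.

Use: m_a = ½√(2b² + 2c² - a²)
m_a = ½√(2·11.6² + 2·3.4² - 9.4²)
m_a = ½√(269.12 + 23.12 - 88.36) = ½√203.88 = 7.139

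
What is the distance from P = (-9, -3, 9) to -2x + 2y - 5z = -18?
d = |(-2)(-9) + 2(-3) + (-5)(9) - (-18)| / √((-2)² + 2² + (-5)²) = 15/√33 = 2.611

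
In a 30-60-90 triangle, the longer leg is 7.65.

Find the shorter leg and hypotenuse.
In a 30-60-90 triangle, sides are in ratio 1 : √3 : 2.
Long leg = short leg·√3  →  short leg = 7.65/√3 = 4.417
Hypotenuse = 2·(short leg) = 2·7.65/√3 = 8.833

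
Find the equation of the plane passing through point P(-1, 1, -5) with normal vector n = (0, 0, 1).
d = n·P = (0)(-1) + (0)(1) + (1)(-5) = -5
Plane: z = -5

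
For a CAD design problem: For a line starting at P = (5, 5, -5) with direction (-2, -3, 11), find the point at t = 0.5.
P(0.5) = (5 + (-2)(0.5), 5 + (-3)(0.5), -5 + 11(0.5)) = (4, 3.5, 0.5)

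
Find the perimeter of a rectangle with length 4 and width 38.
Perimeter = 2 * (length + width)
Perimeter = 2 * (4 + 38)
Perimeter = 2 * 42
Perimeter = 84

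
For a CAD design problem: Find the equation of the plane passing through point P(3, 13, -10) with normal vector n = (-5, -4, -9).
d = n·P = (-5)(3) + (-4)(13) + (-9)(-10) = 23
Plane: -5x - 4y - 9z = 23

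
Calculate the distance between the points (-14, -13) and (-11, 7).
Using the distance formula: d = sqrt((x₂-x₁)² + (y₂-y₁)²)
dx = (-11) - (-14) = 3
dy = 7 - (-13) = 20
d = sqrt(3² + 20²) = sqrt(9 + 400) = sqrt(409) = 20.22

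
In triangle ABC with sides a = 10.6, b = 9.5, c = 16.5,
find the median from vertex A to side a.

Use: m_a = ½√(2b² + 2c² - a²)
m_a = ½√(2·9.5² + 2·16.5² - 10.6²)
m_a = ½√(180.5 + 544.5 - 112.36) = ½√612.64 = 12.38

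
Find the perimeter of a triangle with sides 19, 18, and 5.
Perimeter = sum of all sides
Perimeter = 19 + 18 + 5
Perimeter = 42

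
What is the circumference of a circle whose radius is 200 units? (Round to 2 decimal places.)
Circumference = 2 * pi * r
Circumference = 2 * pi * 200
Circumference = 1256.64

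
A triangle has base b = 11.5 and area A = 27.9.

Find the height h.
A = ½bh  →  h = 2A/b
h = 2·27.9/11.5 = 4.852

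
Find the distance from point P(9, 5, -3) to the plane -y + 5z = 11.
d = |0(9) + (-1)(5) + 5(-3) - (11)| / √(0² + (-1)² + 5²) = 31/√26 = 6.08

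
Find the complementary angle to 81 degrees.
Complementary angles sum to 90 degrees.
Other angle = 90 - 81
Other angle = 9 degrees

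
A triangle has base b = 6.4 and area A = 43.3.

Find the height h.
A = ½bh  →  h = 2A/b
h = 2·43.3/6.4 = 13.53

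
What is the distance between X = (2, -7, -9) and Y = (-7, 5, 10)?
d = √[(-9)² + (12)² + (19)²] = √586 = 24.21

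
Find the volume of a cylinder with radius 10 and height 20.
Volume = pi * r² * h
Volume = pi * 10² * 20
Volume = pi * 100 * 20
Volume = pi * 2000
Volume = 6283.19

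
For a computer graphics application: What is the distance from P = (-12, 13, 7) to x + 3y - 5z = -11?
d = |1(-12) + 3(13) + (-5)(7) - (-11)| / √(1² + 3² + (-5)²) = 3/√35 = 0.5071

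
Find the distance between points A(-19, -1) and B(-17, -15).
Using the distance formula: d = sqrt((x₂-x₁)² + (y₂-y₁)²)
dx = (-17) - (-19) = 2
dy = (-15) - (-1) = -14
d = sqrt(2² + (-14)²) = sqrt(4 + 196) = sqrt(200) = 14.14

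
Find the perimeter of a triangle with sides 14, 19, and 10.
Perimeter = sum of all sides
Perimeter = 14 + 19 + 10
Perimeter = 43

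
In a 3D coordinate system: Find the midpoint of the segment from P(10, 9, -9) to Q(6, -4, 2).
Midpoint = ((10+6)/2, (9-4)/2, (-9+2)/2) = (8, 2.5, -3.5)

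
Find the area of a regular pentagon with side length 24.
For a regular 5-gon with side length s = 24:
Apothem a = s / (2*tan(pi/5)) = 24 / (2*tan(pi/5)) ≈ 16.51658
Perimeter P = 5 * 24 = 120
Area = (1/2) * P * a = (1/2) * 120 * 16.51658 = 990.99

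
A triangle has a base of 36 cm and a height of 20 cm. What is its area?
Area = (1/2) * base * height
Area = (1/2) * 36 * 20
Area = 360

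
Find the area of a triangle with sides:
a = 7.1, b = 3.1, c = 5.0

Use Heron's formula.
s = (a+b+c)/2 = (7.1+3.1+5.0)/2 = 7.6
A = √(s(s-a)(s-b)(s-c)) = √(7.6·0.5·4.5·2.6)
A = √44.46 = 6.668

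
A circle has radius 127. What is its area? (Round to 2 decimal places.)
Area = pi * r²
Area = pi * 127²
Area = pi * 16129
Area = 50670.75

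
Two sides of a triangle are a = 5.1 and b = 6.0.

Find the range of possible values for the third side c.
By the triangle inequality: |a - b| < c < a + b
|5.1 - 6.0| < c < 5.1 + 6.0
0.9 < c < 11.1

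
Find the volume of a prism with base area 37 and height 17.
Volume = base area * height
Volume = 37 * 17
Volume = 629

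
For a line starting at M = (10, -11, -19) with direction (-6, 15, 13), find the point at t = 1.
P(1) = (10 + (-6)(1), -11 + 15(1), -19 + 13(1)) = (4, 4, -6)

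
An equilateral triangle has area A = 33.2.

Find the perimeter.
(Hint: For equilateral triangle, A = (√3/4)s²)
A = (√3/4)s²  →  s² = 4A/√3 = 4·33.2/√3 = 76.6721
s = 8.75626
Perimeter = 3s = 26.27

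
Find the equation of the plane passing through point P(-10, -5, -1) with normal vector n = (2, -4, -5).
d = n·P = (2)(-10) + (-4)(-5) + (-5)(-1) = 5
Plane: 2x - 4y - 5z = 5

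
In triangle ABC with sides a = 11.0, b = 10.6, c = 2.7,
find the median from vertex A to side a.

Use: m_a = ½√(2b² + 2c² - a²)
m_a = ½√(2·10.6² + 2·2.7² - 11.0²)
m_a = ½√(224.72 + 14.58 - 121) = ½√118.3 = 5.438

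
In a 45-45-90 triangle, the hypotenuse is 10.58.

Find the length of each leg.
In a 45-45-90 triangle, hypotenuse = leg·√2  →  leg = hypotenuse/√2
leg = 10.58/√2 = 7.481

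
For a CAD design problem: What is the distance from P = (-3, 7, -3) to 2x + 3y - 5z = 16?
d = |2(-3) + 3(7) + (-5)(-3) - (16)| / √(2² + 3² + (-5)²) = 14/√38 = 2.271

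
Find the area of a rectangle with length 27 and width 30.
Area = length * width
Area = 27 * 30
Area = 810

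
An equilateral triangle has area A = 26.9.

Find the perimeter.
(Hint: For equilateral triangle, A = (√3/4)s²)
A = (√3/4)s²  →  s² = 4A/√3 = 4·26.9/√3 = 62.1229
s = 7.88181
Perimeter = 3s = 23.65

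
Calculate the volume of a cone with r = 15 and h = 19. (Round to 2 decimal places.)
Volume = (1/3) * pi * r² * h
Volume = (1/3) * pi * 15² * 19
Volume = (1/3) * pi * 225 * 19
Volume = (1/3) * pi * 4275
Volume = 4476.77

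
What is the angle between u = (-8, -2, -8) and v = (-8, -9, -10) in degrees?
u·v = 162, |u|² = 132, |v|² = 245
cos θ = 162/√32340 ≈ 0.9008
θ ≈ 25.73°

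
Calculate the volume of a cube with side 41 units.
Volume = s³
Volume = 41³
Volume = 68921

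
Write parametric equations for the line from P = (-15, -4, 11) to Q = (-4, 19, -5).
Direction vector d = Q - P = (11, 23, -16)
x = -15 + 11t, y = -4 + 23t, z = 11 - 16t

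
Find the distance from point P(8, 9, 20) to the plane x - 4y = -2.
d = |1(8) + (-4)(9) + 0(20) - (-2)| / √(1² + (-4)² + 0²) = 26/√17 = 6.306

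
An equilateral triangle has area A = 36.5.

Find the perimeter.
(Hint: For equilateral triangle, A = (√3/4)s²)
A = (√3/4)s²  →  s² = 4A/√3 = 4·36.5/√3 = 84.2931
s = 9.18113
Perimeter = 3s = 27.54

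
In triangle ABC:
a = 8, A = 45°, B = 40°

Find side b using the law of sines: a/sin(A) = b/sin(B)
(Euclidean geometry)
b = a·sin(B)/sin(A) = 8·sin(40°)/sin(45°)
b = 8·0.642788/0.707107 = 7.272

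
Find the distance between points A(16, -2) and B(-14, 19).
Using the distance formula: d = sqrt((x₂-x₁)² + (y₂-y₁)²)
dx = (-14) - 16 = -30
dy = 19 - (-2) = 21
d = sqrt((-30)² + 21²) = sqrt(900 + 441) = sqrt(1341) = 36.62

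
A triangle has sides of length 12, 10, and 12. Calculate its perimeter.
Perimeter = sum of all sides
Perimeter = 12 + 10 + 12
Perimeter = 34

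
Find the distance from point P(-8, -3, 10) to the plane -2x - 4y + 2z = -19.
d = |(-2)(-8) + (-4)(-3) + 2(10) - (-19)| / √((-2)² + (-4)² + 2²) = 67/√24 = 13.68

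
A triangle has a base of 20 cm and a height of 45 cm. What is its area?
Area = (1/2) * base * height
Area = (1/2) * 20 * 45
Area = 450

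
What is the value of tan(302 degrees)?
tan(302 degrees) = -1.6003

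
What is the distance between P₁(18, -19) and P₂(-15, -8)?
Using the distance formula: d = sqrt((x₂-x₁)² + (y₂-y₁)²)
dx = (-15) - 18 = -33
dy = (-8) - (-19) = 11
d = sqrt((-33)² + 11²) = sqrt(1089 + 121) = sqrt(1210) = 34.79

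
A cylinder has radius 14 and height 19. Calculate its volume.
Volume = pi * r² * h
Volume = pi * 14² * 19
Volume = pi * 196 * 19
Volume = pi * 3724
Volume = 11699.29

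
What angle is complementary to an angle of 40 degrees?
Complementary angles sum to 90 degrees.
Other angle = 90 - 40
Other angle = 50 degrees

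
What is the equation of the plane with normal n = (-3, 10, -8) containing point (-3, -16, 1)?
d = n·P = (-3)(-3) + (10)(-16) + (-8)(1) = -159
Plane: -3x + 10y - 8z = -159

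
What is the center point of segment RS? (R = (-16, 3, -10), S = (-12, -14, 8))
Midpoint = ((-16-12)/2, (3-14)/2, (-10+8)/2) = (-14, -5.5, -1)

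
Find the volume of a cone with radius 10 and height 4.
Volume = (1/3) * pi * r² * h
Volume = (1/3) * pi * 10² * 4
Volume = (1/3) * pi * 100 * 4
Volume = (1/3) * pi * 400
Volume = 418.88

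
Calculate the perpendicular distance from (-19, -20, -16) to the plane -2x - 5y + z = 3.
d = |(-2)(-19) + (-5)(-20) + 1(-16) - (3)| / √((-2)² + (-5)² + 1²) = 119/√30 = 21.73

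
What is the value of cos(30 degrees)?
cos(30 degrees) = sqrt(3)/2
Decimal approximation: 0.866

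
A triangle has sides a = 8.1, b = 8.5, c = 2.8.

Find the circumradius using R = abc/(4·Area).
s = (a+b+c)/2 = 9.7
Area = √(s(s-a)(s-b)(s-c)) = √(9.7·1.6·1.2·6.9) = 11.336
R = abc/(4·Area) = (8.1·8.5·2.8)/(4·11.336) = 192.78/45.344 = 4.251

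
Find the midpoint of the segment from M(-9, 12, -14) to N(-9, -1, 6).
Midpoint = ((-9-9)/2, (12-1)/2, (-14+6)/2) = (-9, 5.5, -4)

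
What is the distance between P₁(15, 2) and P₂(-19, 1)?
Using the distance formula: d = sqrt((x₂-x₁)² + (y₂-y₁)²)
dx = (-19) - 15 = -34
dy = 1 - 2 = -1
d = sqrt((-34)² + (-1)²) = sqrt(1156 + 1) = sqrt(1157) = 34.01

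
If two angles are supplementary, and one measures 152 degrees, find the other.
Supplementary angles sum to 180 degrees.
Other angle = 180 - 152
Other angle = 28 degrees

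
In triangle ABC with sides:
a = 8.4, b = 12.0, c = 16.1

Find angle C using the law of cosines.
cos(C) = (a² + b² - c²)/(2ab)
cos(C) = (8.4² + 12.0² - 16.1²)/(2·8.4·12.0) = -44.65/201.6 = -0.221478
C = arccos(-0.221478) = 102.8°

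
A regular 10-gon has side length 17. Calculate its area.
For a regular 10-gon with side length s = 17:
Apothem a = s / (2*tan(pi/10)) = 17 / (2*tan(pi/10)) ≈ 26.1603
Perimeter P = 10 * 17 = 170
Area = (1/2) * P * a = (1/2) * 170 * 26.1603 = 2223.63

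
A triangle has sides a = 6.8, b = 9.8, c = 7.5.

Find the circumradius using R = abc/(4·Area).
s = (a+b+c)/2 = 12.05
Area = √(s(s-a)(s-b)(s-c)) = √(12.05·5.25·2.25·4.55) = 25.449
R = abc/(4·Area) = (6.8·9.8·7.5)/(4·25.449) = 499.8/101.796 = 4.91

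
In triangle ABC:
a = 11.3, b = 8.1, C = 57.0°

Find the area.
Using A = ½ab·sin(C):
A = ½·11.3·8.1·sin(57.0°) = ½·91.53·0.838671 = 38.38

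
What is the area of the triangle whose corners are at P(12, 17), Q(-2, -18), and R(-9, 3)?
Using the coordinate formula: Area = (1/2)|x₁(y₂-y₃) + x₂(y₃-y₁) + x₃(y₁-y₂)|
Area = (1/2)|12((-18)-3) + (-2)(3-17) + (-9)(17-(-18))|
Area = (1/2)|12*(-21) + (-2)*(-14) + (-9)*35|
Area = (1/2)|(-252) + 28 + (-315)|
Area = (1/2)*539 = 269.50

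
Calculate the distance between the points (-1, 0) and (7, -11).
Using the distance formula: d = sqrt((x₂-x₁)² + (y₂-y₁)²)
dx = 7 - (-1) = 8
dy = (-11) - 0 = -11
d = sqrt(8² + (-11)²) = sqrt(64 + 121) = sqrt(185) = 13.60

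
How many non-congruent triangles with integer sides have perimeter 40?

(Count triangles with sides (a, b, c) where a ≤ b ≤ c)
With a ≤ b ≤ c and a + b + c = 40, the triangle inequality a + b > c gives c < 40/2, so c ≤ 19.
Iterate a from 1 to ⌊p/3⌋ = 13; for each a, b ranges from a to ⌊(p−a)/2⌋ with c = p − a − b, keeping only c ≥ b.
Triples: (2, 19, 19), (3, 18, 19), (4, 17, 19), …
Count = 33 triangles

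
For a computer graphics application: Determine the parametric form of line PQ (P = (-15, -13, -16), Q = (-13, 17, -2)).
Direction vector d = Q - P = (2, 30, 14)
x = -15 + 2t, y = -13 + 30t, z = -16 + 14t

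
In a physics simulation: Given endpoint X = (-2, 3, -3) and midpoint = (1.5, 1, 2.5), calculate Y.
Y = (2×1.5 - (-2), 2×1 - 3, 2×2.5 - (-3)) = (5, -1, 8)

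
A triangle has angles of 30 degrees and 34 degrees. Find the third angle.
Sum of angles in a triangle = 180 degrees
Third angle = 180 - 30 - 34
Third angle = 116 degrees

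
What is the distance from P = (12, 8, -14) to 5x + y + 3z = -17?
d = |5(12) + 1(8) + 3(-14) - (-17)| / √(5² + 1² + 3²) = 43/√35 = 7.268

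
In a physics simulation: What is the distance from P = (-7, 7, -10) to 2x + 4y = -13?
d = |2(-7) + 4(7) + 0(-10) - (-13)| / √(2² + 4² + 0²) = 27/√20 = 6.037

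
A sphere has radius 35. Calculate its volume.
Volume = (4/3) * pi * r³
Volume = (4/3) * pi * 35³
Volume = (4/3) * pi * 42875
Volume = 179594.38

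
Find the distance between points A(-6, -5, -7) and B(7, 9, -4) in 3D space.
d = √[(13)² + (14)² + (3)²] = √374 = 19.34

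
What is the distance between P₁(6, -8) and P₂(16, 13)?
Using the distance formula: d = sqrt((x₂-x₁)² + (y₂-y₁)²)
dx = 16 - 6 = 10
dy = 13 - (-8) = 21
d = sqrt(10² + 21²) = sqrt(100 + 441) = sqrt(541) = 23.26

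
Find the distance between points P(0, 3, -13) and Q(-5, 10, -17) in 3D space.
d = √[(-5)² + (7)² + (-4)²] = √90 = 9.487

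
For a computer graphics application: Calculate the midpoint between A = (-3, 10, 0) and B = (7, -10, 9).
Midpoint = ((-3+7)/2, (10-10)/2, (0+9)/2) = (2, 0, 4.5)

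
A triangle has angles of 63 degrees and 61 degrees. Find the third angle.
Sum of angles in a triangle = 180 degrees
Third angle = 180 - 63 - 61
Third angle = 56 degrees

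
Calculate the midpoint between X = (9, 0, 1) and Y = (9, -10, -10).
Midpoint = ((9+9)/2, (0-10)/2, (1-10)/2) = (9, -5, -4.5)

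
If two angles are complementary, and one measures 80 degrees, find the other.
Complementary angles sum to 90 degrees.
Other angle = 90 - 80
Other angle = 10 degrees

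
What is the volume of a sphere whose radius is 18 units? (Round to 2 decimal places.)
Volume = (4/3) * pi * r³
Volume = (4/3) * pi * 18³
Volume = (4/3) * pi * 5832
Volume = 24429.02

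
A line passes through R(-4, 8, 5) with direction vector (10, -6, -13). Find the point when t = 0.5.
P(0.5) = (-4 + 10(0.5), 8 + (-6)(0.5), 5 + (-13)(0.5)) = (1, 5, -1.5)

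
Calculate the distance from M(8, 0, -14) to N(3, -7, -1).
d = √[(-5)² + (-7)² + (13)²] = √243 = 15.59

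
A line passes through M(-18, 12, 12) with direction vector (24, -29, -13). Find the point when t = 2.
P(2) = (-18 + 24(2), 12 + (-29)(2), 12 + (-13)(2)) = (30, -46, -14)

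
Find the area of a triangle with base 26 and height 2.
Area = (1/2) * base * height
Area = (1/2) * 26 * 2
Area = 26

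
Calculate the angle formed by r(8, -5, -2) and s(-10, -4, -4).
r·s = -52, |r|² = 93, |s|² = 132
cos θ = -52/√12276 ≈ -0.4693
θ ≈ 118.0°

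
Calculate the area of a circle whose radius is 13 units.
Area = pi * r²
Area = pi * 13²
Area = pi * 169
Area = 530.93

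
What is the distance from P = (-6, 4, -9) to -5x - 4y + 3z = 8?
d = |(-5)(-6) + (-4)(4) + 3(-9) - (8)| / √((-5)² + (-4)² + 3²) = 21/√50 = 2.97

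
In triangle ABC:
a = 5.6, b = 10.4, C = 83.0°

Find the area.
Using A = ½ab·sin(C):
A = ½·5.6·10.4·sin(83.0°) = ½·58.24·0.992546 = 28.9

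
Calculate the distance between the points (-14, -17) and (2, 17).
Using the distance formula: d = sqrt((x₂-x₁)² + (y₂-y₁)²)
dx = 2 - (-14) = 16
dy = 17 - (-17) = 34
d = sqrt(16² + 34²) = sqrt(256 + 1156) = sqrt(1412) = 37.58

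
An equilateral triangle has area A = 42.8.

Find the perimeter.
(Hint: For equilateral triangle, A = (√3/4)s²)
A = (√3/4)s²  →  s² = 4A/√3 = 4·42.8/√3 = 98.8424
s = 9.94195
Perimeter = 3s = 29.83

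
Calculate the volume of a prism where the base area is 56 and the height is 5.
Volume = base area * height
Volume = 56 * 5
Volume = 280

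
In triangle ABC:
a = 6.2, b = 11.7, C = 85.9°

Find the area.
Using A = ½ab·sin(C):
A = ½·6.2·11.7·sin(85.9°) = ½·72.54·0.997441 = 36.18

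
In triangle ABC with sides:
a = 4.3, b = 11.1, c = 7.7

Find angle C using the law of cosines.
cos(C) = (a² + b² - c²)/(2ab)
cos(C) = (4.3² + 11.1² - 7.7²)/(2·4.3·11.1) = 82.41/95.46 = 0.863294
C = arccos(0.863294) = 30.31°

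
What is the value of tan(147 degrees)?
tan(147 degrees) = -0.6494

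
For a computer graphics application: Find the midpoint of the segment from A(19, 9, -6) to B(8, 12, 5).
Midpoint = ((19+8)/2, (9+12)/2, (-6+5)/2) = (13.5, 10.5, -0.5)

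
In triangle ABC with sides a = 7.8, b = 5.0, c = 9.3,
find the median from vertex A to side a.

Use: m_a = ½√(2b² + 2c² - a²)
m_a = ½√(2·5.0² + 2·9.3² - 7.8²)
m_a = ½√(50 + 172.98 - 60.84) = ½√162.14 = 6.367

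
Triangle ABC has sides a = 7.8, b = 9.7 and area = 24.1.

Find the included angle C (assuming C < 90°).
Area = ½ab·sin(C)  →  sin(C) = 2·Area/(ab)
sin(C) = 2·24.1/(7.8·9.7) = 0.637061
C = arcsin(0.637061) = 39.57°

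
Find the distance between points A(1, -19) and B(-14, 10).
Using the distance formula: d = sqrt((x₂-x₁)² + (y₂-y₁)²)
dx = (-14) - 1 = -15
dy = 10 - (-19) = 29
d = sqrt((-15)² + 29²) = sqrt(225 + 841) = sqrt(1066) = 32.65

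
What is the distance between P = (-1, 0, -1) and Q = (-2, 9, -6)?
d = √[(-1)² + (9)² + (-5)²] = √107 = 10.34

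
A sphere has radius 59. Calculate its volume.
Volume = (4/3) * pi * r³
Volume = (4/3) * pi * 59³
Volume = (4/3) * pi * 205379
Volume = 860289.54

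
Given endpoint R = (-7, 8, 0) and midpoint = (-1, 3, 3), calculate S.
S = (2×(-1) - (-7), 2×3 - 8, 2×3 - 0) = (5, -2, 6)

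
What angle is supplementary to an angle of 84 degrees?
Supplementary angles sum to 180 degrees.
Other angle = 180 - 84
Other angle = 96 degrees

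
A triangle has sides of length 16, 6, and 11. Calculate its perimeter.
Perimeter = sum of all sides
Perimeter = 16 + 6 + 11
Perimeter = 33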